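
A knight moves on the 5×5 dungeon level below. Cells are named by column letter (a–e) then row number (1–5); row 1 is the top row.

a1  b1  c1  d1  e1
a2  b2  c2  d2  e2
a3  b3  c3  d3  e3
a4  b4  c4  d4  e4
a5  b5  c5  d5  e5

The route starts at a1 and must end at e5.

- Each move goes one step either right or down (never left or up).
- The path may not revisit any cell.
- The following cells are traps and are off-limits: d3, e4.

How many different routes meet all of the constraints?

A right/down-only route from a1 to e5 makes exactly 4 down-moves and 4 right-moves in some order.
With no other constraints that would be C(8,4) = 70 routes.
Subtract routes through each blocked cell (inclusion–exclusion for overlaps): − through d3: 30 − through e4: 35 + through d3&e4: 20 → 25.
That gives 25 routes.

25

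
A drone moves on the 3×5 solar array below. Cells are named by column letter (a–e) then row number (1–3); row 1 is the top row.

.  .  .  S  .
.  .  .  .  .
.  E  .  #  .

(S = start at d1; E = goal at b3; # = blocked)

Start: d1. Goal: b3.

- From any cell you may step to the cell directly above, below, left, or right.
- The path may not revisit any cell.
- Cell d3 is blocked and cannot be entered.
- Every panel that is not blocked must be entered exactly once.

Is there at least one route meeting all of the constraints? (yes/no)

no

Cell e3 has only one open neighbour but is neither the start nor the goal, so a Hamiltonian route would have to both enter and leave it through the same neighbour — impossible without revisiting.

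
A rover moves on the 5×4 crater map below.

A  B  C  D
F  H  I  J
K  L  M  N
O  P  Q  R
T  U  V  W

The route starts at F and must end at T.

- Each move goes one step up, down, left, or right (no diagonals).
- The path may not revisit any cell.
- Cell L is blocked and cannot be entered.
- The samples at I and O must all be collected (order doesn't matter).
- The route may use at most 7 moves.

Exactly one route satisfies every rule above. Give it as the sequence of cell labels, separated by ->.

F -> H -> I -> M -> Q -> P -> O -> T

The budget equals the shortest possible length, so every move has to be on a shortest route through the required cells.
Route from F: 2× right (reaching I), 2× down (reaching Q), 2× left (reaching O), down to T — 7 moves in all.
Check: all required cells visited; 7 ≤ 7 moves.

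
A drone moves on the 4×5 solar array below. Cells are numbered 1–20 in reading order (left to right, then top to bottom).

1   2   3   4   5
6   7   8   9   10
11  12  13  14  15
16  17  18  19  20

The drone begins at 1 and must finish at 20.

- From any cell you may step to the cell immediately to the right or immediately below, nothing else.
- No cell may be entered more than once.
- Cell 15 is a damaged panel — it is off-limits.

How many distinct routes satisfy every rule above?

20

A right/down-only route from 1 to 20 makes exactly 3 down-moves and 4 right-moves in some order.
With no other constraints that would be C(7,3) = 35 routes.
Subtract routes through each blocked cell (inclusion–exclusion for overlaps): − through 15: 15 → 20.
That gives 20 routes.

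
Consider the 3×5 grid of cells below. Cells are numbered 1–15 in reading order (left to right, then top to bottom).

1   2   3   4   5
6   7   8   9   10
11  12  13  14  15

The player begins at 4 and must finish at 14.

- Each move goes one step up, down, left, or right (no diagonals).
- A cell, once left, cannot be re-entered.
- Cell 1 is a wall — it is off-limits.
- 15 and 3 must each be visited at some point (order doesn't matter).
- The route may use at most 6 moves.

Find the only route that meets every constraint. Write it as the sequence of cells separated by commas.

4, 3, 8, 9, 10, 15, 14

Any route must reach 15 and 3 and still end at 14 within 6 moves, so the order of the required stops is forced.
Route from 4: left 1 to 3, down 1 to 8, right 2 to 10, down 1 to 15, left 1 to 14 — 6 moves in all.
Check: all required cells visited; 6 ≤ 6 moves.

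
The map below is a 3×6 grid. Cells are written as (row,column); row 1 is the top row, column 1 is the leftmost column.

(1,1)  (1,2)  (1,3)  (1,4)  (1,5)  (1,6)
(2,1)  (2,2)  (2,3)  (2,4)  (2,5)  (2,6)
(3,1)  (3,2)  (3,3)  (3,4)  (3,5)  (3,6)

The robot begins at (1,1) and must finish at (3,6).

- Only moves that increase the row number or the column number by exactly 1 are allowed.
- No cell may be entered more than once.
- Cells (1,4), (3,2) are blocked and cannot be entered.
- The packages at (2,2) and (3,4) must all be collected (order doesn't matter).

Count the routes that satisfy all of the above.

A right/down-only route from (1,1) to (3,6) makes exactly 2 down-moves and 5 right-moves in some order.
With no other constraints that would be C(7,2) = 21 routes.
A monotone route can only reach the required cells in the order (2,2), (3,4), so split there and multiply the segment counts (each segment already excludes blocked cells): (1,1)→(2,2): 2; (2,2)→(3,4): 2; (3,4)→(3,6): 1; product = 4.
That gives 4 routes.

4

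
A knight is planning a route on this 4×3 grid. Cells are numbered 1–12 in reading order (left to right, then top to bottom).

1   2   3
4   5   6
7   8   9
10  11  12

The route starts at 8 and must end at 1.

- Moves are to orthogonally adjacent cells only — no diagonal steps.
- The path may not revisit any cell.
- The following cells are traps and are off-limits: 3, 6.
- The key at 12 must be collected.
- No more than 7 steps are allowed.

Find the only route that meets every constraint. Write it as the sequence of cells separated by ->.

Any route must reach 12 and still end at 1 within 7 moves, so the order of the required stops is forced.
Route from 8: right 1 to 9, down 1 to 12, left 2 to 10, up 3 to 1 — 7 moves in all.
Check: all required cells visited; 7 ≤ 7 moves.

8 -> 9 -> 12 -> 11 -> 10 -> 7 -> 4 -> 1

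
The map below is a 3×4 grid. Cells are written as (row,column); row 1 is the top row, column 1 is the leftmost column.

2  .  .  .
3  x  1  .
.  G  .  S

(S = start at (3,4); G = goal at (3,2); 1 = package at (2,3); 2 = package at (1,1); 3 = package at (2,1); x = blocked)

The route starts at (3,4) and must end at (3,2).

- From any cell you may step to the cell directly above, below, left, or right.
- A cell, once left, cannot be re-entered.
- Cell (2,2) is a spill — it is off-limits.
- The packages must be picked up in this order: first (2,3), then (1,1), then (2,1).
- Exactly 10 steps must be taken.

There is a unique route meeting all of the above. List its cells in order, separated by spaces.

The waypoints must appear in the order (2,3), (1,1), (2,1), with no cell reused.
Route from (3,4): left to (3,3), up to (2,3), right to (2,4), up to (1,4), 3× left (reaching (1,1)), 2× down (reaching (3,1)), right to (3,2) — 10 moves in all.
Check: order respected (1 at step 2, 2 at step 7, 3 at step 8); 10 moves as required.

(3,4) (3,3) (2,3) (2,4) (1,4) (1,3) (1,2) (1,1) (2,1) (3,1) (3,2)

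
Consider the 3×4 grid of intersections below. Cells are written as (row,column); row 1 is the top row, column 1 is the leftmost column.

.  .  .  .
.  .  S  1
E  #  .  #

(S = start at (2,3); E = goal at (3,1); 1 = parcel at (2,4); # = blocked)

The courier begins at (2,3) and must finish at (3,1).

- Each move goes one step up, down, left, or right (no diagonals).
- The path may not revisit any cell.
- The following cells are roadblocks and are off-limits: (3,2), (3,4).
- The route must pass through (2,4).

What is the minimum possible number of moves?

Any route passes through (2,4) somewhere between (2,3) and (3,1). Summing Manhattan distances along the two legs ((2,3) → (2,4) → (3,1)) gives a lower bound of 1 + 4 = 5 moves.
The shortest route satisfying every rule uses 7 moves: (2,3) → (2,4) → (1,4) → (1,3) → (1,2) → (2,2) → (2,1) → (3,1).
The bound of 5 isn't tight here; checking systematically, no route of length 5 through 6 satisfies every constraint, so 7 is the minimum.

7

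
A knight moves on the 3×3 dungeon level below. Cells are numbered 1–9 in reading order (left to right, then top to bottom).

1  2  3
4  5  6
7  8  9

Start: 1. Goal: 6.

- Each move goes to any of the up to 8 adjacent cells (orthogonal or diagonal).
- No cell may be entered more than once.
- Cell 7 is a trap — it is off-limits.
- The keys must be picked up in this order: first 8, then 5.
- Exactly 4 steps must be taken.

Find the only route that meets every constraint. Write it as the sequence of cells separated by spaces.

The waypoints must appear in the order 8, 5, with no cell reused.
Route from 1: down 1 to 4, down-right 1 to 8, up 1 to 5, right 1 to 6 — 4 moves in all.
Check: order respected (8 at step 2, 5 at step 3); 4 moves as required.

1 4 8 5 6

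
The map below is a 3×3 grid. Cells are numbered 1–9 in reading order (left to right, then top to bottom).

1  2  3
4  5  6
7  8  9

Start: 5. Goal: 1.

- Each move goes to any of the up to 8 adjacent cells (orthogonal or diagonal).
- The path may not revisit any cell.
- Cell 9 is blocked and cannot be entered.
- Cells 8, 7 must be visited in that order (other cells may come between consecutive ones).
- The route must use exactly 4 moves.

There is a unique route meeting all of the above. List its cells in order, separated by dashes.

The waypoints must appear in the order 8, 7, with no cell reused.
Route from 5: down 1 to 8, left 1 to 7, up 2 to 1 — 4 moves in all.
Check: order respected (8 at step 1, 7 at step 2); 4 moves as required.

5 - 8 - 7 - 4 - 1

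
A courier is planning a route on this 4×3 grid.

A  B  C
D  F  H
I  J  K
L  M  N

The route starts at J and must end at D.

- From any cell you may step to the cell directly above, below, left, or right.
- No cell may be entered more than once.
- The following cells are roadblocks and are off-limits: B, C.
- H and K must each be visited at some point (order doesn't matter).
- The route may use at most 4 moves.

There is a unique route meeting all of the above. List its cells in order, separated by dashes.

The 4-move cap with required stops at H, K leaves no slack for detours.
Route from J: right 1 to K, up 1 to H, left 2 to D — 4 moves in all.
Check: all required cells visited; 4 ≤ 4 moves.

J - K - H - F - D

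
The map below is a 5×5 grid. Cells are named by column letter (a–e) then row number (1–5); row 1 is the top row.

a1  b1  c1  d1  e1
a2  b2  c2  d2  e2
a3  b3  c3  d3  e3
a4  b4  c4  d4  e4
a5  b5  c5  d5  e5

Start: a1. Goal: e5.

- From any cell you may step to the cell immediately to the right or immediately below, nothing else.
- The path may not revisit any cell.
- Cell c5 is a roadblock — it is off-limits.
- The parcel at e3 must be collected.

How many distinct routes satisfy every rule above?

15

A right/down-only route from a1 to e5 makes exactly 4 down-moves and 4 right-moves in some order.
With no other constraints that would be C(8,4) = 70 routes.
Split at e3 and multiply the segment counts (each segment already excludes blocked cells): a1→e3: 15; e3→e5: 1; product = 15.
That gives 15 routes.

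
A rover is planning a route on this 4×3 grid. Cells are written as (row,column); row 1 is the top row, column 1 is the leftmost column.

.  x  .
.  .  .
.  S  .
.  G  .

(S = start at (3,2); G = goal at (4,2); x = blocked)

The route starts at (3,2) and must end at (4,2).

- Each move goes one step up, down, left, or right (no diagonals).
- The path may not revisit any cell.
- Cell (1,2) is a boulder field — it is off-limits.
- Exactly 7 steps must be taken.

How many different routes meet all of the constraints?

Need simple routes of exactly 7 moves from (3,2) to (4,2) (Manhattan distance 1, so 3 moves are spent on a detour and 3 undoing it).
Enumerating: (3,2) (3,1) (2,1) (2,2) (2,3) (3,3) (4,3) (4,2) | (3,2) (3,3) (2,3) (2,2) (2,1) (3,1) (4,1) (4,2).
That gives 2 routes.

2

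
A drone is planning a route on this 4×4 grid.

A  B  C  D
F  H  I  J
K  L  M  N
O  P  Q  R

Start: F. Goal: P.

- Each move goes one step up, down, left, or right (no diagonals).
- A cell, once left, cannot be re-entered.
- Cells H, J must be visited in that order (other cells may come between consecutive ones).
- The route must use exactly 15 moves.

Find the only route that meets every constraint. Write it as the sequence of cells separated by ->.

The waypoints must appear in the order H, J, with no cell reused.
Route from F: up 1 to A, right 1 to B, down 1 to H, right 1 to I, up 1 to C, right 1 to D, down 3 to R, left 1 to Q, up 1 to M, left 2 to K, down 1 to O, right 1 to P — 15 moves in all.
Check: order respected (H at step 3, J at step 7); 15 moves as required.

F -> A -> B -> H -> I -> C -> D -> J -> N -> R -> Q -> M -> L -> K -> O -> P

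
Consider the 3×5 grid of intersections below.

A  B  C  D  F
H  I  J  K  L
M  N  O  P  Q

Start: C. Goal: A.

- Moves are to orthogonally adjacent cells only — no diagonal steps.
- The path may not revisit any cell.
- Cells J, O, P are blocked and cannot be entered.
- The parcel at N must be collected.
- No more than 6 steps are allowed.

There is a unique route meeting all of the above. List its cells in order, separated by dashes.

The 6-move cap with required stops at N leaves no slack for detours.
Route from C: left 1 to B, down 2 to N, left 1 to M, up 2 to A — 6 moves in all.
Check: all required cells visited; 6 ≤ 6 moves.

C - B - I - N - M - H - A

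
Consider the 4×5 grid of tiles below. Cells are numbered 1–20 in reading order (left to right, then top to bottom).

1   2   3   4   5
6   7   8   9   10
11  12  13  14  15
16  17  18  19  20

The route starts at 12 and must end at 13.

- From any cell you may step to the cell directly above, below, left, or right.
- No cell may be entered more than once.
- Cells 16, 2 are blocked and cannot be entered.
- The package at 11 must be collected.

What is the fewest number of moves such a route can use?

Any route passes through 11 somewhere between 12 and 13. Summing Manhattan distances along the two legs (12 → 11 → 13) gives a lower bound of 1 + 2 = 3 moves.
The shortest route satisfying every rule uses 5 moves: 12 → 11 → 6 → 7 → 8 → 13.
The no-revisit rule (legs can't share cells) pushes the minimum above the 3-move bound; an exhaustive check rules out every length from 3 to 4, leaving 5 as the minimum.

5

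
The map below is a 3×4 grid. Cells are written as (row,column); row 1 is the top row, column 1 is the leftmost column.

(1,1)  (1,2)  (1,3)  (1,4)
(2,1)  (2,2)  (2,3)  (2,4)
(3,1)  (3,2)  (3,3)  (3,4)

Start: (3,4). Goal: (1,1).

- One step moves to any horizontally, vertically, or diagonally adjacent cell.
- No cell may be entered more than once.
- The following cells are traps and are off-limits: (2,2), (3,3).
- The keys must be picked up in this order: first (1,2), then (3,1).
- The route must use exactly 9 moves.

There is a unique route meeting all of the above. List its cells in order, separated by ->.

(3,4) -> (2,4) -> (1,4) -> (1,3) -> (1,2) -> (2,3) -> (3,2) -> (3,1) -> (2,1) -> (1,1)

The waypoints must appear in the order (1,2), (3,1), with no cell reused.
Route from (3,4): 2× up (reaching (1,4)), 2× left (reaching (1,2)), down-right to (2,3), down-left to (3,2), left to (3,1), 2× up (reaching (1,1)) — 9 moves in all.
Check: order respected ((1,2) at step 4, (3,1) at step 7); 9 moves as required.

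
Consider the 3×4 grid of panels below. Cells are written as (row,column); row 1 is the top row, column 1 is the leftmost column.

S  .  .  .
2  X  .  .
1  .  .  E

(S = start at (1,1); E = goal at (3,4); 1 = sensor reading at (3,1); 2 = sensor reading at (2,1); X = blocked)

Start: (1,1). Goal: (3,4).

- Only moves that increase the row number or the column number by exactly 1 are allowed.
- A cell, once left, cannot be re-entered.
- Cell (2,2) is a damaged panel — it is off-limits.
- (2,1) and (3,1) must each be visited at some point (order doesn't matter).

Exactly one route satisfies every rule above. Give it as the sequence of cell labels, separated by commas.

Moves only go right or down, so the column and row indices never decrease.
Route from (1,1): 2× down (reaching (3,1)), 3× right (reaching (3,4)) — 5 moves in all.
Check: all required cells visited.

(1,1), (2,1), (3,1), (3,2), (3,3), (3,4)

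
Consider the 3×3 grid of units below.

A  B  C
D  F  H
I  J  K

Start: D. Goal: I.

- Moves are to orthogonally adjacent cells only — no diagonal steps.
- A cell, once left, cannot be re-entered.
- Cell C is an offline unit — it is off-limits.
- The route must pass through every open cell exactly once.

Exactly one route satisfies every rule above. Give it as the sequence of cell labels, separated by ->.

Need to visit all 8 open cells exactly once, starting at D and ending at I.
Cell B has only two open neighbours (F and A), so the path must pass straight through it: one of those is the cell it's entered from and the other is where it exits.
Route from D: up to A, right to B, down to F, right to H, down to K, 2× left (reaching I) — 7 moves in all.
Check: all 8 open cells covered.

D -> A -> B -> F -> H -> K -> J -> I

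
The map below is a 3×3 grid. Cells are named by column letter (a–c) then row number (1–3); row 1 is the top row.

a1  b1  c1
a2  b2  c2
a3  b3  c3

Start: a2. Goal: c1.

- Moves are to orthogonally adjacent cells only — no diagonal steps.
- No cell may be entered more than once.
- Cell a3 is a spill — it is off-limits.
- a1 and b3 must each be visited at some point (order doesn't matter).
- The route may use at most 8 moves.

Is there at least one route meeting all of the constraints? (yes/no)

One route that works: a2 → a1 → b1 → b2 → b3 → c3 → c2 → c1.

yes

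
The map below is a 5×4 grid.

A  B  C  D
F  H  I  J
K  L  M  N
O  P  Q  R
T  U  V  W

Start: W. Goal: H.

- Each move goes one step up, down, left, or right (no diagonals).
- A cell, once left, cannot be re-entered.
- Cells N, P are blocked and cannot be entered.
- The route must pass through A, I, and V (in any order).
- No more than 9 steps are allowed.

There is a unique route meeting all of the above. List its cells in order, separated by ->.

The 9-move cap with required stops at A, I, V leaves no slack for detours.
Route from W: left 1 to V, up 4 to C, left 2 to A, down 1 to F, right 1 to H — 9 moves in all.
Check: all required cells visited; 9 ≤ 9 moves.

W -> V -> Q -> M -> I -> C -> B -> A -> F -> H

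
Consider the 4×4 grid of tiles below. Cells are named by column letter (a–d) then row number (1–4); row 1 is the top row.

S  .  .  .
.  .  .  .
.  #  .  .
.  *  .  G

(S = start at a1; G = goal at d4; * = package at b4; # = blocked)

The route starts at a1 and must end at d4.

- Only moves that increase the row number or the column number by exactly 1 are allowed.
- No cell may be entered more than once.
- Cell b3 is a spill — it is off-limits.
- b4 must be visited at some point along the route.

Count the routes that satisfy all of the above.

1

A right/down-only route from a1 to d4 makes exactly 3 down-moves and 3 right-moves in some order.
With no other constraints that would be C(6,3) = 20 routes.
Split at b4 and multiply the segment counts (each segment already excludes blocked cells): a1→b4: 1; b4→d4: 1; product = 1.
That gives 1 route.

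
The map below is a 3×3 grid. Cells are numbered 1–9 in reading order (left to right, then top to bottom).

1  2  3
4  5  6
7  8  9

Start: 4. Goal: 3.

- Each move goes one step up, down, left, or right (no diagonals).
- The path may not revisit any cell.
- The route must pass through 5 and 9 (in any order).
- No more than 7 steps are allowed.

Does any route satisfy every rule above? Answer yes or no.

yes

One route that works: 4 → 5 → 8 → 9 → 6 → 3.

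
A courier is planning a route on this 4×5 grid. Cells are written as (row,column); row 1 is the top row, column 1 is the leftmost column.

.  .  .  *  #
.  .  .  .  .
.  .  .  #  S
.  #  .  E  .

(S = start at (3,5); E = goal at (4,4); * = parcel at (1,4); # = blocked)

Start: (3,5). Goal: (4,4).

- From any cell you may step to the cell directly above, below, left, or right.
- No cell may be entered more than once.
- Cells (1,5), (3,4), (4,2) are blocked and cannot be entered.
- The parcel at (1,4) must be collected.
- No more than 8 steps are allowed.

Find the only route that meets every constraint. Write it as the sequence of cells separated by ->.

(3,5) -> (2,5) -> (2,4) -> (1,4) -> (1,3) -> (2,3) -> (3,3) -> (4,3) -> (4,4)

The budget equals the shortest possible length, so every move has to be on a shortest route through the required cells.
Route from (3,5): up to (2,5), left to (2,4), up to (1,4), left to (1,3), 3× down (reaching (4,3)), right to (4,4) — 8 moves in all.
Check: all required cells visited; 8 ≤ 8 moves.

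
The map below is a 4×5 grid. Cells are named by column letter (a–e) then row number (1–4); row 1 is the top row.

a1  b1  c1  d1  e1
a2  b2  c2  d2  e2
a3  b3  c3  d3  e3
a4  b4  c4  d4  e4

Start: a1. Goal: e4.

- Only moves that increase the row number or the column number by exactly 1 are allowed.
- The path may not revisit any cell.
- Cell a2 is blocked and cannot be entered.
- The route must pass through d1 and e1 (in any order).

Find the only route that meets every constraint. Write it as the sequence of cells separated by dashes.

a1 - b1 - c1 - d1 - e1 - e2 - e3 - e4

Moves only go right or down, so the column and row indices never decrease.
Route from a1: 4× right (reaching e1), 3× down (reaching e4) — 7 moves in all.
Check: all required cells visited.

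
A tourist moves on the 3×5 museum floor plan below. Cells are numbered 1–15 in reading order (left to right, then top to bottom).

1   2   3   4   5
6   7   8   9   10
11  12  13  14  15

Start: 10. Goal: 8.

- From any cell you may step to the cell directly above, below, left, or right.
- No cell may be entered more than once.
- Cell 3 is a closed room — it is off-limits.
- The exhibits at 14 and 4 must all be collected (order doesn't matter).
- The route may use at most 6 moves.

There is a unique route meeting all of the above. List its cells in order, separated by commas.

10, 5, 4, 9, 14, 13, 8

The 6-move cap with required stops at 14, 4 leaves no slack for detours.
Route from 10: up to 5, left to 4, 2× down (reaching 14), left to 13, up to 8 — 6 moves in all.
Check: all required cells visited; 6 ≤ 6 moves.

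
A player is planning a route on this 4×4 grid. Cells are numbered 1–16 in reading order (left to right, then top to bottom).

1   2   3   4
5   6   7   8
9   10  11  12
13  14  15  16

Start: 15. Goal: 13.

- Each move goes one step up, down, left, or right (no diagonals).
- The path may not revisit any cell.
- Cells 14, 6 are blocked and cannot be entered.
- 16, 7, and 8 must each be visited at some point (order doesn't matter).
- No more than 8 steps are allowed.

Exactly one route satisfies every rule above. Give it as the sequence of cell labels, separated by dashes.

15 - 16 - 12 - 8 - 7 - 11 - 10 - 9 - 13

The budget equals the shortest possible length, so every move has to be on a shortest route through the required cells.
Route from 15: right 1 to 16, up 2 to 8, left 1 to 7, down 1 to 11, left 2 to 9, down 1 to 13 — 8 moves in all.
Check: all required cells visited; 8 ≤ 8 moves.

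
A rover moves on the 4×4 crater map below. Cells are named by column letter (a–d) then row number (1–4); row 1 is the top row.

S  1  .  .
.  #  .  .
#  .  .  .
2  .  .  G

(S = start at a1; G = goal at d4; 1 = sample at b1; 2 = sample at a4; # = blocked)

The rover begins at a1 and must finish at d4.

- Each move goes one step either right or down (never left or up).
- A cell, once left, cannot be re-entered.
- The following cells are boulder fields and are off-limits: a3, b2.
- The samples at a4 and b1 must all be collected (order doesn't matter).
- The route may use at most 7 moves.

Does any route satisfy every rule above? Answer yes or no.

a4 is below but to the left of b1: going b1 → a4 would need a leftward move and a4 → b1 an upward move, so no right/down-only route can visit both required cells.

no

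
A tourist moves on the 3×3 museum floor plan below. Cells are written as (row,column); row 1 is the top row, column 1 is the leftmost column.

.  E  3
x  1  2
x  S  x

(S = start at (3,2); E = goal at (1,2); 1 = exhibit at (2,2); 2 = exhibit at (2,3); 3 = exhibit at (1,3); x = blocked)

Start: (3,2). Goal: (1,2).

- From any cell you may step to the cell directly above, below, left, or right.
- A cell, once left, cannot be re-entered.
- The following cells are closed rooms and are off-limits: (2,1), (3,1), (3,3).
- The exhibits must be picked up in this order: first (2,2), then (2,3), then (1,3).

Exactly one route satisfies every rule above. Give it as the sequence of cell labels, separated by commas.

(3,2), (2,2), (2,3), (1,3), (1,2)

The waypoints must appear in the order (2,2), (2,3), (1,3), with no cell reused.
Route from (3,2): up to (2,2), right to (2,3), up to (1,3), left to (1,2) — 4 moves in all.
Check: order respected (1 at step 1, 2 at step 2, 3 at step 3).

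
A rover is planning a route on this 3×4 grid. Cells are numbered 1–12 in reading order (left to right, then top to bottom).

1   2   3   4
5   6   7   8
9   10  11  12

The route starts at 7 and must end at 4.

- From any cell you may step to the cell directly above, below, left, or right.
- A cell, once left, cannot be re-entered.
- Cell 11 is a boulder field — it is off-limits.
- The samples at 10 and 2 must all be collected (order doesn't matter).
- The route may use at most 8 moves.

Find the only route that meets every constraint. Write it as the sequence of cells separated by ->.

7 -> 6 -> 10 -> 9 -> 5 -> 1 -> 2 -> 3 -> 4

The budget equals the shortest possible length, so every move has to be on a shortest route through the required cells.
Route from 7: left 1 to 6, down 1 to 10, left 1 to 9, up 2 to 1, right 3 to 4 — 8 moves in all.
Check: all required cells visited; 8 ≤ 8 moves.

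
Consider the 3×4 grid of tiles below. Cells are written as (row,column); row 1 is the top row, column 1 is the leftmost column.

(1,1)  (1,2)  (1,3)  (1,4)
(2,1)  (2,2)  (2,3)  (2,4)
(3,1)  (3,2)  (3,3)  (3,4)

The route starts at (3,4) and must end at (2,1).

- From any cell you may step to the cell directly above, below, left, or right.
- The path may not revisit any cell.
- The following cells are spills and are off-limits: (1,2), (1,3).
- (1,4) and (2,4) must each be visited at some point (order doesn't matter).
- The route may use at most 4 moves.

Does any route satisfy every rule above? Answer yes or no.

no

(1,4) must be visited but has only one open neighbour ((2,4)), and it is neither the start nor the goal — the route would have to enter and leave through (2,4), re-entering it.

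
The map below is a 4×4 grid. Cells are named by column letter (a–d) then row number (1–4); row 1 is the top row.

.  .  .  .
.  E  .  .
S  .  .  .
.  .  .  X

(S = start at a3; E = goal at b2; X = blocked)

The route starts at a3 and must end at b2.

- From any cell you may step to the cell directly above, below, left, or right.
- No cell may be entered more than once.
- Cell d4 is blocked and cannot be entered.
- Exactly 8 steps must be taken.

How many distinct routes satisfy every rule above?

13

Need simple routes of exactly 8 moves from a3 to b2 (Manhattan distance 2, so 3 moves are spent on a detour and 3 undoing it).
Branch systematically from the start, pruning whenever the remaining move budget drops below the Manhattan distance to b2 or differs from it in parity. Grouping the completions by first move — via a2: 2; via a4: 4; via b3: 7 — and summing: 2 + 4 + 7 = 13.
That gives 13 routes.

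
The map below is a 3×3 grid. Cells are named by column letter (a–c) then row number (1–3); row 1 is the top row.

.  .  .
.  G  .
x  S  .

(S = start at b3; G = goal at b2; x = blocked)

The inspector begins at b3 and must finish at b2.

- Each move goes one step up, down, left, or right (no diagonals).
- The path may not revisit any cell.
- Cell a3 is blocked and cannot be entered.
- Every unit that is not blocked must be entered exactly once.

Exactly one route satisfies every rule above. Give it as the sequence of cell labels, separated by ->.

b3 -> c3 -> c2 -> c1 -> b1 -> a1 -> a2 -> b2

Need to visit all 8 open cells exactly once, starting at b3 and ending at b2.
Cell a2 has only two open neighbours (a1 and b2), so the path must pass straight through it: one of those is the cell it's entered from and the other is where it exits.
Route from b3: right 1 to c3, up 2 to c1, left 2 to a1, down 1 to a2, right 1 to b2 — 7 moves in all.
Check: all 8 open cells covered.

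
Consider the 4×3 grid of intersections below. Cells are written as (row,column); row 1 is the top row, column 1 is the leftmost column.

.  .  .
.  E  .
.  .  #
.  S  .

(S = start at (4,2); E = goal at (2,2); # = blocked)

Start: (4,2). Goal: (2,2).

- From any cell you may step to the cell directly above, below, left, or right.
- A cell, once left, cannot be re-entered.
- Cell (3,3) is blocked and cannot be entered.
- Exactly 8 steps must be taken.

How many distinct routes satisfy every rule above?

Need simple routes of exactly 8 moves from (4,2) to (2,2) (Manhattan distance 2, so 3 moves are spent on a detour and 3 undoing it).
Enumerating: (4,2) (3,2) (3,1) (2,1) (1,1) (1,2) (1,3) (2,3) (2,2) | (4,2) (4,1) (3,1) (2,1) (1,1) (1,2) (1,3) (2,3) (2,2).
That gives 2 routes.

2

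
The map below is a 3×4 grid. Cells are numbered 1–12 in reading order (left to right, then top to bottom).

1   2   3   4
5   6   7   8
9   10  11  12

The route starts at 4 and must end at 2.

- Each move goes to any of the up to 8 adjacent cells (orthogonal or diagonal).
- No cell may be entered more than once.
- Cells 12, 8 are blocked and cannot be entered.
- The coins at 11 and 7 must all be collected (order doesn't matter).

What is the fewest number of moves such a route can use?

Any route passes through 11 and 7 in some order between 4 and 2. Summing Chebyshev distances along each leg and taking the cheapest ordering (4 → 11 → 7 → 2) gives a lower bound of 2 + 1 + 1 = 4 moves.
A route of 4 moves achieves this: 4 → 7 → 11 → 6 → 2.
Since 4 matches the lower bound, it is optimal.

4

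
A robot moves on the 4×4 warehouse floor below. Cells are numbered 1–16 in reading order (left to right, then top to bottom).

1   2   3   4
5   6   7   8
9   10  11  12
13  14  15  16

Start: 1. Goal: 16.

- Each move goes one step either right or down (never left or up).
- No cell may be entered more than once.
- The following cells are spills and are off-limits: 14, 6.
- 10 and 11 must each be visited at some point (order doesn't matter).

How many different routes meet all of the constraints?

2

A right/down-only route from 1 to 16 makes exactly 3 down-moves and 3 right-moves in some order.
With no other constraints that would be C(6,3) = 20 routes.
A monotone route can only reach the required cells in the order 10, 11, so split there and multiply the segment counts (each segment already excludes blocked cells): 1→10: 1; 10→11: 1; 11→16: 2; product = 2.
That gives 2 routes.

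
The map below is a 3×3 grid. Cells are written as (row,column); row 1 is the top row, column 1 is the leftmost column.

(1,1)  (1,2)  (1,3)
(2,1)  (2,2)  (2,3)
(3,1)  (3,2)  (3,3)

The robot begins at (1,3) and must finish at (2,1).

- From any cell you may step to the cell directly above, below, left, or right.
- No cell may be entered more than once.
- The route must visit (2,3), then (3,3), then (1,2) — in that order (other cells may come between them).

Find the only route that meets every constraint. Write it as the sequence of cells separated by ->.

(1,3) -> (2,3) -> (3,3) -> (3,2) -> (2,2) -> (1,2) -> (1,1) -> (2,1)

The waypoints must appear in the order (2,3), (3,3), (1,2), with no cell reused.
Route from (1,3): down 2 to (3,3), left 1 to (3,2), up 2 to (1,2), left 1 to (1,1), down 1 to (2,1) — 7 moves in all.
Check: order respected ((2,3) at step 1, (3,3) at step 2, (1,2) at step 5).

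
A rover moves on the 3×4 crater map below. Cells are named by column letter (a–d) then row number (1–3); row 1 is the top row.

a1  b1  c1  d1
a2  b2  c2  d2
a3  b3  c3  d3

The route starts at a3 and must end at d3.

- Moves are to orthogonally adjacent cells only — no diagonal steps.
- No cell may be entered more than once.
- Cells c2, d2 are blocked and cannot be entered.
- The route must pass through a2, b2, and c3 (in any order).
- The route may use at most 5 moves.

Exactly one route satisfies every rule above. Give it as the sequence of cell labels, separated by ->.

Any route must reach a2, b2, and c3 and still end at d3 within 5 moves, so the order of the required stops is forced.
Route from a3: up 1 to a2, right 1 to b2, down 1 to b3, right 2 to d3 — 5 moves in all.
Check: all required cells visited; 5 ≤ 5 moves.

a3 -> a2 -> b2 -> b3 -> c3 -> d3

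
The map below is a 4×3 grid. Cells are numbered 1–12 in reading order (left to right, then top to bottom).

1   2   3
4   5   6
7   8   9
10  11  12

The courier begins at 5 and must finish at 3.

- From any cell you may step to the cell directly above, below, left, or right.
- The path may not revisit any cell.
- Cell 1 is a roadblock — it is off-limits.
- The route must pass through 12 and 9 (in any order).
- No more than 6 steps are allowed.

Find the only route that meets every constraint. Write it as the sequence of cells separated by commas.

5, 8, 11, 12, 9, 6, 3

The budget equals the shortest possible length, so every move has to be on a shortest route through the required cells.
Route from 5: down 2 to 11, right 1 to 12, up 3 to 3 — 6 moves in all.
Check: all required cells visited; 6 ≤ 6 moves.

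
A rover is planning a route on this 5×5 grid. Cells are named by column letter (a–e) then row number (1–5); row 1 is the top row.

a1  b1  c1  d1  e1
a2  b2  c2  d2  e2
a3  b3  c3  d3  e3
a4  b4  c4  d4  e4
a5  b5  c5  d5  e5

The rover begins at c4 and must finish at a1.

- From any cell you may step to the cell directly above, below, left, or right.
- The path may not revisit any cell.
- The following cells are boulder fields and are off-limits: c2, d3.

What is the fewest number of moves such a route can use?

The Manhattan distance from c4 to a1 is |4−1| + |3−1| = 5, so at least 5 moves are needed.
A route of 5 moves achieves this: c4 → c3 → b3 → b2 → b1 → a1.
Since 5 matches the lower bound, it is optimal.

5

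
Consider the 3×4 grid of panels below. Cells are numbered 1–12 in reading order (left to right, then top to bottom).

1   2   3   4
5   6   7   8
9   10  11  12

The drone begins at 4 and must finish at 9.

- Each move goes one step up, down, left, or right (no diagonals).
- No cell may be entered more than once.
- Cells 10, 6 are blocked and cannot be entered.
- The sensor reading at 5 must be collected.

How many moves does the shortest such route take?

Any route passes through 5 somewhere between 4 and 9. Summing Manhattan distances along the two legs (4 → 5 → 9) gives a lower bound of 4 + 1 = 5 moves.
A route of 5 moves achieves this: 4 → 3 → 2 → 1 → 5 → 9.
Since 5 matches the lower bound, it is optimal.

5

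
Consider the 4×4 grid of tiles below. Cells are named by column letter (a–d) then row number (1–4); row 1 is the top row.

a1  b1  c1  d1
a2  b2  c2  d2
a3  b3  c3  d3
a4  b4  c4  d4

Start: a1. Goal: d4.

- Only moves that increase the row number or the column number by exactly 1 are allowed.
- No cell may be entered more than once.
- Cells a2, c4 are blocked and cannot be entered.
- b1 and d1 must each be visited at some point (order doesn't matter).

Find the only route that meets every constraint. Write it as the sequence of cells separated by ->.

Moves only go right or down, so the column and row indices never decrease.
Route from a1: right 3 to d1, down 3 to d4 — 6 moves in all.
Check: all required cells visited.

a1 -> b1 -> c1 -> d1 -> d2 -> d3 -> d4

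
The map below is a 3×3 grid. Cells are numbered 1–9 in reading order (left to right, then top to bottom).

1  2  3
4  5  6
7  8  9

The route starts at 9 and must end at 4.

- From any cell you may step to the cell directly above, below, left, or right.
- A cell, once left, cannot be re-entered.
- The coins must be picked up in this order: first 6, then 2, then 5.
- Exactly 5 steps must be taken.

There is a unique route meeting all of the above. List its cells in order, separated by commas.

9, 6, 3, 2, 5, 4

The waypoints must appear in the order 6, 2, 5, with no cell reused.
Route from 9: up 2 to 3, left 1 to 2, down 1 to 5, left 1 to 4 — 5 moves in all.
Check: order respected (6 at step 1, 2 at step 3, 5 at step 4); 5 moves as required.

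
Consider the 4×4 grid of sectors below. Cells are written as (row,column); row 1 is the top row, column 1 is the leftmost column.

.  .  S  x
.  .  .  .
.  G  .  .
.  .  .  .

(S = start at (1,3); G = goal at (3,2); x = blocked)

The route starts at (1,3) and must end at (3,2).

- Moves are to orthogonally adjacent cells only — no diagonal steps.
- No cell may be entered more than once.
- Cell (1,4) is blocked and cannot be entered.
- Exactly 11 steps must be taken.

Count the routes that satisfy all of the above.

17

Need simple routes of exactly 11 moves from (1,3) to (3,2) (Manhattan distance 3, so 4 moves are spent on a detour and 4 undoing it).
Branch systematically from the start, pruning whenever the remaining move budget drops below the Manhattan distance to (3,2) or differs from it in parity. Grouping the completions by first move — via (2,3): 6; via (1,2): 11 — and summing: 6 + 11 = 17.
That gives 17 routes.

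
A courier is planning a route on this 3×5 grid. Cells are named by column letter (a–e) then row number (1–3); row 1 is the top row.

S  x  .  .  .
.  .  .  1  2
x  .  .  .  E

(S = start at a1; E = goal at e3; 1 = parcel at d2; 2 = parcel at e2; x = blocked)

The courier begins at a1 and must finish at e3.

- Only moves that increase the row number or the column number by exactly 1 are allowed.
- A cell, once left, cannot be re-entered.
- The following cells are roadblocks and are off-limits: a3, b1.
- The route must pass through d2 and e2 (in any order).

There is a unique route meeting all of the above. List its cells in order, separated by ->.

Moves only go right or down, so the column and row indices never decrease.
Route from a1: down 1 to a2, right 4 to e2, down 1 to e3 — 6 moves in all.
Check: all required cells visited.

a1 -> a2 -> b2 -> c2 -> d2 -> e2 -> e3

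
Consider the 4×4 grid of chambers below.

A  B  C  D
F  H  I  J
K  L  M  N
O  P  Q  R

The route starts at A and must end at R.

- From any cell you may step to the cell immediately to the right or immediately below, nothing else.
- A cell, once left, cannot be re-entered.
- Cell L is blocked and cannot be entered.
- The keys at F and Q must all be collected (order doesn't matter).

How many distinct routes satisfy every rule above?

2

A right/down-only route from A to R makes exactly 3 down-moves and 3 right-moves in some order.
With no other constraints that would be C(6,3) = 20 routes.
A monotone route can only reach the required cells in the order F, Q, so split there and multiply the segment counts (each segment already excludes blocked cells): A→F: 1; F→Q: 2; Q→R: 1; product = 2.
That gives 2 routes.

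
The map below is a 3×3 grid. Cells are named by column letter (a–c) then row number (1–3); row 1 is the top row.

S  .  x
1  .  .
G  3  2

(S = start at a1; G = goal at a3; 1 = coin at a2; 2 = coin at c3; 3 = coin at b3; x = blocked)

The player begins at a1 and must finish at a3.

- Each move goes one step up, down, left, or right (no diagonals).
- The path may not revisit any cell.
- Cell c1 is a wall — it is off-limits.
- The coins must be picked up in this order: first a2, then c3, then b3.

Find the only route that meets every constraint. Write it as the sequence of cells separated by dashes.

The waypoints must appear in the order a2, c3, b3, with no cell reused.
Route from a1: down 1 to a2, right 2 to c2, down 1 to c3, left 2 to a3 — 6 moves in all.
Check: order respected (1 at step 1, 2 at step 4, 3 at step 5).

a1 - a2 - b2 - c2 - c3 - b3 - a3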